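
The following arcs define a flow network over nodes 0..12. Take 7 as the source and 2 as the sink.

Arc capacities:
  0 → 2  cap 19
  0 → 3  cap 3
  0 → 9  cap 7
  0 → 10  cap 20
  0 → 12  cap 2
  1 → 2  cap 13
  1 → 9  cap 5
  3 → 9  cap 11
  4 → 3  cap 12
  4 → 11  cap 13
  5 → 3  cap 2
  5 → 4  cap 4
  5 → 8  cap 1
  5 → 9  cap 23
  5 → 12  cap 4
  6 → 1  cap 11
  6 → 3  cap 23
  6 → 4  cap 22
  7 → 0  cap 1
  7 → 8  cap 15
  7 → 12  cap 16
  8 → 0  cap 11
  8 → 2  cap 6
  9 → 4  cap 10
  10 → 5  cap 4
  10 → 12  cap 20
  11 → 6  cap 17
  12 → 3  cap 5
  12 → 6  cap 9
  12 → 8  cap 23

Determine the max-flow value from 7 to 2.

Maximum flow value: 29

augment #1: 7→0→2 bottleneck 1, total now 1
augment #2: 7→8→2 bottleneck 6, total now 7
augment #3: 7→8→0→2 bottleneck 9, total now 16
augment #4: 7→12→6→1→2 bottleneck 9, total now 25
augment #5: 7→12→8→0→2 bottleneck 2, total now 27
augment #6: 7→12→3→9→4→11→6→1→2 bottleneck 2, total now 29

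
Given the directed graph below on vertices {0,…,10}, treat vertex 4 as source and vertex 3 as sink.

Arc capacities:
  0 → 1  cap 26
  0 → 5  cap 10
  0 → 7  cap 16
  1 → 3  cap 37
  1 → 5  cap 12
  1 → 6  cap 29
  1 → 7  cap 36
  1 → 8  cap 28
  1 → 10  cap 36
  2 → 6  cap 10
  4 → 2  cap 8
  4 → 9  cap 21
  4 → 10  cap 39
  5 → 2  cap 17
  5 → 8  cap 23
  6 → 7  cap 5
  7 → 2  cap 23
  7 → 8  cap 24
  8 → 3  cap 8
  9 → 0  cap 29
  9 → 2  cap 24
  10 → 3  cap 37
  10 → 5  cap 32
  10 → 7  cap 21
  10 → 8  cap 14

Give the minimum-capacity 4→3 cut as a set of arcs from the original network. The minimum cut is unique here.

Min-cut arcs: {(4,9), (4,10), (6,7)} (total capacity 65)

augment #1: 4→10→3 push 37
augment #2: 4→10→8→3 push 2
augment #3: 4→9→0→1→3 push 21
augment #4: 4→2→6→7→8→3 push 5
max flow = 65; residual-reachable set from 4 gives S-side
cut edges (S→T): {(4,9), (4,10), (6,7)} total cap 65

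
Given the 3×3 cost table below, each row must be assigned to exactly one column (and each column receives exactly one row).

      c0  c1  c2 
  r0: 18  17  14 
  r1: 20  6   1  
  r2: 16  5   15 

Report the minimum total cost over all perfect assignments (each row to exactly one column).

optimal assignment: row0→col0 (cost 18), row1→col2 (cost 1), row2→col1 (cost 5)
total = 18 + 1 + 5 = 24

Minimum assignment cost: 24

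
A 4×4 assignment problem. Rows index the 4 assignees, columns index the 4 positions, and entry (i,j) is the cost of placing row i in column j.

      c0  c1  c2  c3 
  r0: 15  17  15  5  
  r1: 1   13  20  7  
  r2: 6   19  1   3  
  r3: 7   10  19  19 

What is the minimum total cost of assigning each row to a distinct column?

Minimum assignment cost: 17

optimal assignment: row0→col3 (cost 5), row1→col0 (cost 1), row2→col2 (cost 1), row3→col1 (cost 10)
total = 5 + 1 + 1 + 10 = 17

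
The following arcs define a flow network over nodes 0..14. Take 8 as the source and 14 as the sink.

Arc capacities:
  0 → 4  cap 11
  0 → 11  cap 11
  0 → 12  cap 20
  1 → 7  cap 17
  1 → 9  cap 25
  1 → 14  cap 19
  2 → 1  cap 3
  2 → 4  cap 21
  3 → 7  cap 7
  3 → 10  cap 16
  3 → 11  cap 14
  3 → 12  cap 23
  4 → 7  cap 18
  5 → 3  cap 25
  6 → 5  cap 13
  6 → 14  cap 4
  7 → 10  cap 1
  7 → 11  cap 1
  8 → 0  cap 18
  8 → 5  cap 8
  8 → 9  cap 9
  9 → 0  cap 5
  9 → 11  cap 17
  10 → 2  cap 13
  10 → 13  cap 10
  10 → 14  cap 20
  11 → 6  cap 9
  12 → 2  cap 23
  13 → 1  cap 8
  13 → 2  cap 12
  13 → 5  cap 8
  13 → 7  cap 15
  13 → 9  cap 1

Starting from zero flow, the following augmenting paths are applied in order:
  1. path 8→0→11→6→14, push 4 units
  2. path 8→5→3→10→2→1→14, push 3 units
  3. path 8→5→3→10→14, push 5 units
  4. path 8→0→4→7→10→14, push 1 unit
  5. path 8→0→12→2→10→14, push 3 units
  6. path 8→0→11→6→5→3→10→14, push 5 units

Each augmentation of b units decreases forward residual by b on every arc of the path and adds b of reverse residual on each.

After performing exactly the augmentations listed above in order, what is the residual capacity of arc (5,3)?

Residual capacity of (5,3): 12

after path 1 (8→0→11→6→14, push 4): res(5,3)=25
after path 2 (8→5→3→10→2→1→14, push 3): res(5,3)=22
after path 3 (8→5→3→10→14, push 5): res(5,3)=17
after path 4 (8→0→4→7→10→14, push 1): res(5,3)=17
after path 5 (8→0→12→2→10→14, push 3): res(5,3)=17
after path 6 (8→0→11→6→5→3→10→14, push 5): res(5,3)=12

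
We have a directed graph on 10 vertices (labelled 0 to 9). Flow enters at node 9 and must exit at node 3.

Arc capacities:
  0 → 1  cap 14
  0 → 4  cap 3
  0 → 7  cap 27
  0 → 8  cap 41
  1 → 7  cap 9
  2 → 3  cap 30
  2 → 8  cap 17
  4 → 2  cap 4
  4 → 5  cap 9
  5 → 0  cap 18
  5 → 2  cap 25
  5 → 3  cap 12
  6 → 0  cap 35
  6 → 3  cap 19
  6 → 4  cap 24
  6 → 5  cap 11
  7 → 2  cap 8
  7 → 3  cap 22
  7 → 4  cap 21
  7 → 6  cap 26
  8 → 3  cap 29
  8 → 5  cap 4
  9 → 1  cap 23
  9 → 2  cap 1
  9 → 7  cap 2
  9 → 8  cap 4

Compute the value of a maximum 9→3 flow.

Maximum flow value: 16

augment #1: 9→2→3 bottleneck 1, total now 1
augment #2: 9→7→3 bottleneck 2, total now 3
augment #3: 9→8→3 bottleneck 4, total now 7
augment #4: 9→1→7→3 bottleneck 9, total now 16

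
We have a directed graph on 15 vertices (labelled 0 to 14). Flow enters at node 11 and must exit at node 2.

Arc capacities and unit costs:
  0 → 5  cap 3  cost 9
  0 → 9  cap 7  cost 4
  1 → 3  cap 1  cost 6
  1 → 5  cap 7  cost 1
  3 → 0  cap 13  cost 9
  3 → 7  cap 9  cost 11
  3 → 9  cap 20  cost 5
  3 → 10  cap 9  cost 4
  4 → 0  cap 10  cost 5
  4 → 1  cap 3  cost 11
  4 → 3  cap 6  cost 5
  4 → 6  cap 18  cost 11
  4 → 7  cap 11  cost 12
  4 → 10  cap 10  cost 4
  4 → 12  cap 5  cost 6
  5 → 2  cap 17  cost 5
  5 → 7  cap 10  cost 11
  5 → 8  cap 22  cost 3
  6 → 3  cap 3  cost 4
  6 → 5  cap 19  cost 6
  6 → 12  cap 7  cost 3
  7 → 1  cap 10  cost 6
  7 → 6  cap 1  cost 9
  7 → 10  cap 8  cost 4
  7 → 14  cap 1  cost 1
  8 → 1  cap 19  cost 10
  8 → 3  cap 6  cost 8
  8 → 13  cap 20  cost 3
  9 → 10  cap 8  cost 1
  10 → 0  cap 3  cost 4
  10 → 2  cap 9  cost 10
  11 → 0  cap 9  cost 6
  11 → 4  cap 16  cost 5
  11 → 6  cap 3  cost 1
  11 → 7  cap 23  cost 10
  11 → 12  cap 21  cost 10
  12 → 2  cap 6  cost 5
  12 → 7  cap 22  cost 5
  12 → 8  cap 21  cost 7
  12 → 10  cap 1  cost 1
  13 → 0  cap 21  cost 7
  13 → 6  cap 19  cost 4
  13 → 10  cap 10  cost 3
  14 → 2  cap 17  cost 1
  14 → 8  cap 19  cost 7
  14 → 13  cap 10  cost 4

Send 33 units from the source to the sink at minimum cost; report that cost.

Minimum cost for 33 units: 631

shortest-cost path #1: 11→6→12→2 push 3 @ unit cost 9 (adds 27)
shortest-cost path #2: 11→7→14→2 push 1 @ unit cost 12 (adds 12)
shortest-cost path #3: 11→12→2 push 3 @ unit cost 15 (adds 45)
shortest-cost path #4: 11→12→6→5→2 push 3 @ unit cost 18 (adds 54)
shortest-cost path #5: 11→4→10→2 push 9 @ unit cost 19 (adds 171)
shortest-cost path #6: 11→0→5→2 push 3 @ unit cost 20 (adds 60)
shortest-cost path #7: 11→4→1→5→2 push 3 @ unit cost 22 (adds 66)
shortest-cost path #8: 11→7→1→5→2 push 4 @ unit cost 22 (adds 88)
shortest-cost path #9: 11→4→6→5→2 push 4 @ unit cost 27 (adds 108)
total cost = 631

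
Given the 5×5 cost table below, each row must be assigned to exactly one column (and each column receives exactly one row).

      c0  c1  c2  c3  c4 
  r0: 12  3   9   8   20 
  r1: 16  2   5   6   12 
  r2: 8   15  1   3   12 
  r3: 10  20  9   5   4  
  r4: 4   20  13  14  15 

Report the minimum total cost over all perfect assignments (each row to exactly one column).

Minimum assignment cost: 18

optimal assignment: row0→col1 (cost 3), row1→col3 (cost 6), row2→col2 (cost 1), row3→col4 (cost 4), row4→col0 (cost 4)
total = 3 + 6 + 1 + 4 + 4 = 18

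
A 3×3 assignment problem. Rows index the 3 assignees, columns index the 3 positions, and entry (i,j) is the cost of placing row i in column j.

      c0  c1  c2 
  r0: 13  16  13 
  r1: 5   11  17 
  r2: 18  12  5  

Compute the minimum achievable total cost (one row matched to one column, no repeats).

optimal assignment: row0→col1 (cost 16), row1→col0 (cost 5), row2→col2 (cost 5)
total = 16 + 5 + 5 = 26

Minimum assignment cost: 26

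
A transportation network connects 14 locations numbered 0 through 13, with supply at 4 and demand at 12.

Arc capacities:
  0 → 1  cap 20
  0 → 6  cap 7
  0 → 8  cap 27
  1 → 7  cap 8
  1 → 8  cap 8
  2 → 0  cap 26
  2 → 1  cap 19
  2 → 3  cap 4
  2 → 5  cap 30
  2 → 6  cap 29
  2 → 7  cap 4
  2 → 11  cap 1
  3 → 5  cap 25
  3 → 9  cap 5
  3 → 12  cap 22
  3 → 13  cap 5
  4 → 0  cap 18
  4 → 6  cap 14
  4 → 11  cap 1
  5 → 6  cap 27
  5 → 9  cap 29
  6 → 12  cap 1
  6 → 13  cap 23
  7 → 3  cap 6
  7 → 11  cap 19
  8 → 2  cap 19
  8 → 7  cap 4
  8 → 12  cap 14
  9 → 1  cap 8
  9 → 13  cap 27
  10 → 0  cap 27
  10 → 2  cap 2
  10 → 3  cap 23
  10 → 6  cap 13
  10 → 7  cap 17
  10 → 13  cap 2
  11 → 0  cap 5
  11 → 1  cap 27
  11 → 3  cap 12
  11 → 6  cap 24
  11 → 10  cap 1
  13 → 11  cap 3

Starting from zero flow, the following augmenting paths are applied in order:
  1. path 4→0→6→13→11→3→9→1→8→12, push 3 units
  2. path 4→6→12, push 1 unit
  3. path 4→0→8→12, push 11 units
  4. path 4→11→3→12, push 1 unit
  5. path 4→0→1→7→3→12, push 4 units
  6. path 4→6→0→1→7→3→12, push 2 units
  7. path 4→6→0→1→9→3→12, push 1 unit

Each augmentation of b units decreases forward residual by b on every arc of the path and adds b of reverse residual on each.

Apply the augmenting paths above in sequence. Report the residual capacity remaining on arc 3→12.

after path 1 (4→0→6→13→11→3→9→1→8→12, push 3): res(3,12)=22
after path 2 (4→6→12, push 1): res(3,12)=22
after path 3 (4→0→8→12, push 11): res(3,12)=22
after path 4 (4→11→3→12, push 1): res(3,12)=21
after path 5 (4→0→1→7→3→12, push 4): res(3,12)=17
after path 6 (4→6→0→1→7→3→12, push 2): res(3,12)=15
after path 7 (4→6→0→1→9→3→12, push 1): res(3,12)=14

Residual capacity of (3,12): 14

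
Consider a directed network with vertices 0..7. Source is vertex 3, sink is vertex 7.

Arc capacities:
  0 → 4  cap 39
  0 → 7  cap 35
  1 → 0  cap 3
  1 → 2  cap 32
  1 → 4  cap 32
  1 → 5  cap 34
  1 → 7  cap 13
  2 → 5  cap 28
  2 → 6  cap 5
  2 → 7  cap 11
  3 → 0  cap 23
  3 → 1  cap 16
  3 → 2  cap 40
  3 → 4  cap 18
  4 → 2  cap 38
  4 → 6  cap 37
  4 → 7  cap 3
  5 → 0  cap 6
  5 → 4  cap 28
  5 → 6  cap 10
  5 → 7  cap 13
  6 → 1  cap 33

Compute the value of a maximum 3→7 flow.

augment #1: 3→0→7 bottleneck 23, total now 23
augment #2: 3→1→7 bottleneck 13, total now 36
augment #3: 3→2→7 bottleneck 11, total now 47
augment #4: 3→4→7 bottleneck 3, total now 50
augment #5: 3→1→0→7 bottleneck 3, total now 53
augment #6: 3→2→5→7 bottleneck 13, total now 66
augment #7: 3→2→5→0→7 bottleneck 6, total now 72

Maximum flow value: 72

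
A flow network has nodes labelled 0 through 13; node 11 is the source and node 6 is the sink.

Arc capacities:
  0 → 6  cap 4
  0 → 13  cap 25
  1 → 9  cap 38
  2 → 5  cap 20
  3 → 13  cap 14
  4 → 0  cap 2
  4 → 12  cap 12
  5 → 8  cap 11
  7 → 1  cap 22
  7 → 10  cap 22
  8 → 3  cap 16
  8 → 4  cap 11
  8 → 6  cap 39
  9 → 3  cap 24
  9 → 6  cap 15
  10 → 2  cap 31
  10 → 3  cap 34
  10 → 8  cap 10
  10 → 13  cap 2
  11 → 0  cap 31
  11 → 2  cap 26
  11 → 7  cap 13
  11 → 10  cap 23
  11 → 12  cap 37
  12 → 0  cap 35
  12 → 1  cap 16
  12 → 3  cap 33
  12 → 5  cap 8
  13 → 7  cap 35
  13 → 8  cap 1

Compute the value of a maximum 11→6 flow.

augment #1: 11→0→6 bottleneck 4, total now 4
augment #2: 11→10→8→6 bottleneck 10, total now 14
augment #3: 11→0→13→8→6 bottleneck 1, total now 15
augment #4: 11→2→5→8→6 bottleneck 11, total now 26
augment #5: 11→7→1→9→6 bottleneck 13, total now 39
augment #6: 11→12→1→9→6 bottleneck 2, total now 41

Maximum flow value: 41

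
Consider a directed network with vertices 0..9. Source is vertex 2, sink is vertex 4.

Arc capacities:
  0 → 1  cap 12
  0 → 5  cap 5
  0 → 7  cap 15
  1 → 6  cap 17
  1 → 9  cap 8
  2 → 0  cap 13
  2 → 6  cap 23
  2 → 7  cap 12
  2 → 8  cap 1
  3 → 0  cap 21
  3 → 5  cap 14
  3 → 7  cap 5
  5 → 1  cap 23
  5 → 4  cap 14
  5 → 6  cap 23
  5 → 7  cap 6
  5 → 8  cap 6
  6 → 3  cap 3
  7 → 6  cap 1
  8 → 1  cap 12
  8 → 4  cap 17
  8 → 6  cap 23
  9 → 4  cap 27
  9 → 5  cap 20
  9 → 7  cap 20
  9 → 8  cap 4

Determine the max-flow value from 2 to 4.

Maximum flow value: 17

augment #1: 2→8→4 bottleneck 1, total now 1
augment #2: 2→0→5→4 bottleneck 5, total now 6
augment #3: 2→0→1→9→4 bottleneck 8, total now 14
augment #4: 2→6→3→5→4 bottleneck 3, total now 17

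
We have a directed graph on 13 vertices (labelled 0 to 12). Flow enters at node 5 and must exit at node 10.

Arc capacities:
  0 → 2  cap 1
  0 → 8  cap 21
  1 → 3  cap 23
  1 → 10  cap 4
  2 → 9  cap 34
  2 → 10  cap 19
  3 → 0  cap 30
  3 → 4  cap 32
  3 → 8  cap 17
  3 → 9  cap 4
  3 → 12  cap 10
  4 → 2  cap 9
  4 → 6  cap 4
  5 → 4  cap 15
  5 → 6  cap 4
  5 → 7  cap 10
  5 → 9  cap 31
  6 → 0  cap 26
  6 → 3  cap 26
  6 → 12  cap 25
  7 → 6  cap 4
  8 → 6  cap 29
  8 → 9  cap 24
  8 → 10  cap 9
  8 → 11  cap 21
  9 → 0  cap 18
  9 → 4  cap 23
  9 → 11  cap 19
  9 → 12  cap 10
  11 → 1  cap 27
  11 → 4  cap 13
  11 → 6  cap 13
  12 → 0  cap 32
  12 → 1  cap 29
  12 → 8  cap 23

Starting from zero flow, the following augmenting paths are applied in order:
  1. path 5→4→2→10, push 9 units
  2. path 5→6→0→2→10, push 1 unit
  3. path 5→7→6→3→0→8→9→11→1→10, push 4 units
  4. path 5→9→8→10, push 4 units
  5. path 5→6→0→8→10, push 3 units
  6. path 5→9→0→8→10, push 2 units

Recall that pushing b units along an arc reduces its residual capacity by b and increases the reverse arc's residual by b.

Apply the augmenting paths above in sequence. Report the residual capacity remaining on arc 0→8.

Residual capacity of (0,8): 12

after path 1 (5→4→2→10, push 9): res(0,8)=21
after path 2 (5→6→0→2→10, push 1): res(0,8)=21
after path 3 (5→7→6→3→0→8→9→11→1→10, push 4): res(0,8)=17
after path 4 (5→9→8→10, push 4): res(0,8)=17
after path 5 (5→6→0→8→10, push 3): res(0,8)=14
after path 6 (5→9→0→8→10, push 2): res(0,8)=12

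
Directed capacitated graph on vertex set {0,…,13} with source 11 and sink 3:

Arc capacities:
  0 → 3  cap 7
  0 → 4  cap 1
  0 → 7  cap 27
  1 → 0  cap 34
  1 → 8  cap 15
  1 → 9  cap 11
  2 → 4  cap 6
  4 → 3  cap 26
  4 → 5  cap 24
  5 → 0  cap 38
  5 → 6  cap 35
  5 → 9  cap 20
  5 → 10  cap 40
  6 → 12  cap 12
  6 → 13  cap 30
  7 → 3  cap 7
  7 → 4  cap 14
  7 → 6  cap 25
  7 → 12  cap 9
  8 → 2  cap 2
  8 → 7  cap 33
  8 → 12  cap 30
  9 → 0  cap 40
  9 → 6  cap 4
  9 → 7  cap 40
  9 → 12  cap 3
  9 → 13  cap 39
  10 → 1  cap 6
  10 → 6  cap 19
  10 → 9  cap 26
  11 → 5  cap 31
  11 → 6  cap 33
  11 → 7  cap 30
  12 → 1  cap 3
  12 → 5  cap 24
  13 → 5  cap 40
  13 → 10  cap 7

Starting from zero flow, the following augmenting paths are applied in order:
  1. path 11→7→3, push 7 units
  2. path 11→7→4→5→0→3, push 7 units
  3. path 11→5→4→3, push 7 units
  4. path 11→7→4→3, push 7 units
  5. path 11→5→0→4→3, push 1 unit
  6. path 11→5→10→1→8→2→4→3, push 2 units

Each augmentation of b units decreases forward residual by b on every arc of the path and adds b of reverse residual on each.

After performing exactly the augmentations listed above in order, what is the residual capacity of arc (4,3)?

Residual capacity of (4,3): 9

after path 1 (11→7→3, push 7): res(4,3)=26
after path 2 (11→7→4→5→0→3, push 7): res(4,3)=26
after path 3 (11→5→4→3, push 7): res(4,3)=19
after path 4 (11→7→4→3, push 7): res(4,3)=12
after path 5 (11→5→0→4→3, push 1): res(4,3)=11
after path 6 (11→5→10→1→8→2→4→3, push 2): res(4,3)=9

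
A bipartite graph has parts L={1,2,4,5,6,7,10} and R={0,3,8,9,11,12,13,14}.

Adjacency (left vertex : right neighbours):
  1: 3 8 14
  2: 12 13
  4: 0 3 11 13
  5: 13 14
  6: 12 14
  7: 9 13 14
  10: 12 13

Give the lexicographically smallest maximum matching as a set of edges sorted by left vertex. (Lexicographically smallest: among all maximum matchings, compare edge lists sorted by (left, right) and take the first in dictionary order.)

Lex-smallest maximum matching: {(1,3), (2,12), (4,0), (5,13), (6,14), (7,9)}

|M| = 6 (so the lex-smallest maximum matching has 6 edges)
process left vertices in ascending order; for each, take the smallest-labelled available neighbour that still permits 6 edges overall, or leave it unmatched if none does
lex-smallest matching: {1-3, 2-12, 4-0, 5-13, 6-14, 7-9}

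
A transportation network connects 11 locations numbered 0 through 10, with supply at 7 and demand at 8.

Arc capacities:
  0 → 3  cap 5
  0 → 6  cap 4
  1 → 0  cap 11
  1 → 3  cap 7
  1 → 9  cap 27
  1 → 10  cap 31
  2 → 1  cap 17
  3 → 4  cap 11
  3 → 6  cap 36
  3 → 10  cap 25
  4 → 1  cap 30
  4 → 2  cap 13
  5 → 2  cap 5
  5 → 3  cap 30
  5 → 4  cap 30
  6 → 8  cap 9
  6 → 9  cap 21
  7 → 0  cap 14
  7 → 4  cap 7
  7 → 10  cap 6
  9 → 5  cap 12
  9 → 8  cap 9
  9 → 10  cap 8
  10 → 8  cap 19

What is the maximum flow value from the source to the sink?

Maximum flow value: 22

augment #1: 7→10→8 bottleneck 6, total now 6
augment #2: 7→0→6→8 bottleneck 4, total now 10
augment #3: 7→0→3→6→8 bottleneck 5, total now 15
augment #4: 7→4→1→9→8 bottleneck 7, total now 22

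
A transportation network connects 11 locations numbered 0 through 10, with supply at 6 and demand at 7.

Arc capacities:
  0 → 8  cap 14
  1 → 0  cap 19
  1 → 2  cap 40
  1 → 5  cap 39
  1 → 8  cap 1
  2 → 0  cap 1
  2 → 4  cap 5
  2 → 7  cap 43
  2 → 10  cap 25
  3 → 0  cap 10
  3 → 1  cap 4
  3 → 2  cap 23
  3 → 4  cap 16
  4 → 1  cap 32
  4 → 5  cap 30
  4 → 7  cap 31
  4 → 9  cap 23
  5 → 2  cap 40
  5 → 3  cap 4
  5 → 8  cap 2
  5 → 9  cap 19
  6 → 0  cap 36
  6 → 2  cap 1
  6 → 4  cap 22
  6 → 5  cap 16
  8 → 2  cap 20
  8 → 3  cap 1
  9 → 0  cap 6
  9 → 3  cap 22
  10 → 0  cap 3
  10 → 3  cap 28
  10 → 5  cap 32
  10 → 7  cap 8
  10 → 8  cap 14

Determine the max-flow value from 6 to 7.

augment #1: 6→2→7 bottleneck 1, total now 1
augment #2: 6→4→7 bottleneck 22, total now 23
augment #3: 6→5→2→7 bottleneck 16, total now 39
augment #4: 6→0→8→2→7 bottleneck 14, total now 53

Maximum flow value: 53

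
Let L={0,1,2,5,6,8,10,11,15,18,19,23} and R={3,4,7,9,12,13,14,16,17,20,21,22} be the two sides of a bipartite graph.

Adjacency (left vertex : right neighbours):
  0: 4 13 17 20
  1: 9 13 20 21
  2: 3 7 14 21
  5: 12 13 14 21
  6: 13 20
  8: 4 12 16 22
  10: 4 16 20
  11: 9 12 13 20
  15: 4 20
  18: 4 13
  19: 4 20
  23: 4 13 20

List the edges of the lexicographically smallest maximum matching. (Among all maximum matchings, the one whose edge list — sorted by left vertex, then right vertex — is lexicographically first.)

Lex-smallest maximum matching: {(0,17), (1,9), (2,3), (5,14), (6,13), (8,22), (10,16), (11,12), (15,4), (19,20)}

|M| = 10 (so the lex-smallest maximum matching has 10 edges)
process left vertices in ascending order; for each, take the smallest-labelled available neighbour that still permits 10 edges overall, or leave it unmatched if none does
lex-smallest matching: {0-17, 1-9, 2-3, 5-14, 6-13, 8-22, 10-16, 11-12, 15-4, 19-20}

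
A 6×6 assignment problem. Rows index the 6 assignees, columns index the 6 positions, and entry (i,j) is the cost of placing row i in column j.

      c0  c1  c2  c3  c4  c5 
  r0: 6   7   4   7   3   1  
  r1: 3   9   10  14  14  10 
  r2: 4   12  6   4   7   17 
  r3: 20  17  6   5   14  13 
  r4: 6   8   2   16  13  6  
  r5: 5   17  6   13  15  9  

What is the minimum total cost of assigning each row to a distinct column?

optimal assignment: row0→col5 (cost 1), row1→col1 (cost 9), row2→col4 (cost 7), row3→col3 (cost 5), row4→col2 (cost 2), row5→col0 (cost 5)
total = 1 + 9 + 7 + 5 + 2 + 5 = 29

Minimum assignment cost: 29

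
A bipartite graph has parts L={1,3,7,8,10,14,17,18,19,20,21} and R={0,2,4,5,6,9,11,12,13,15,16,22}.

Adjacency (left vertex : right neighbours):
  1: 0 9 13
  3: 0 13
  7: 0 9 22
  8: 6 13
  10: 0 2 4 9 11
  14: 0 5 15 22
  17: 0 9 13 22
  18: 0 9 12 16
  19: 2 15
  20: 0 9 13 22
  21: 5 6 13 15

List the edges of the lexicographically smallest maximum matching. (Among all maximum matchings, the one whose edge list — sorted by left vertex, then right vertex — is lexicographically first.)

|M| = 10 (so the lex-smallest maximum matching has 10 edges)
process left vertices in ascending order; for each, take the smallest-labelled available neighbour that still permits 10 edges overall, or leave it unmatched if none does
lex-smallest matching: {1-0, 3-13, 7-9, 8-6, 10-4, 14-5, 17-22, 18-12, 19-2, 21-15}

Lex-smallest maximum matching: {(1,0), (3,13), (7,9), (8,6), (10,4), (14,5), (17,22), (18,12), (19,2), (21,15)}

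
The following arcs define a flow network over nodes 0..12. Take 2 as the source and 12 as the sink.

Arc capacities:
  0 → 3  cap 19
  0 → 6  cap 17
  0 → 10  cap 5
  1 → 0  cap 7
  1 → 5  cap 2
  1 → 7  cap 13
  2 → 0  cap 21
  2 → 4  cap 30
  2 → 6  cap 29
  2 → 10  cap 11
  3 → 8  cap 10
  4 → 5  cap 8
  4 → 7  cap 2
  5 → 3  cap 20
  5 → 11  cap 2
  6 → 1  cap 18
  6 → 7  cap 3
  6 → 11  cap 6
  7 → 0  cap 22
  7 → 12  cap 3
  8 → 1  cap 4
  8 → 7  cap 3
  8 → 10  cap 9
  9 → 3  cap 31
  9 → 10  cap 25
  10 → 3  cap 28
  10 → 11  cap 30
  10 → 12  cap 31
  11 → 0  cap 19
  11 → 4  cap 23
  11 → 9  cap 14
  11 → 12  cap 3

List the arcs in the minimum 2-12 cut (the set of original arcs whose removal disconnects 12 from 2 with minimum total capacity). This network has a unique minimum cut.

augment #1: 2→10→12 push 11
augment #2: 2→0→10→12 push 5
augment #3: 2→4→7→12 push 2
augment #4: 2→6→7→12 push 1
augment #5: 2→6→11→12 push 3
augment #6: 2→0→3→8→10→12 push 9
augment #7: 2→6→11→9→10→12 push 3
augment #8: 2→4→5→11→9→10→12 push 2
max flow = 36; residual-reachable set from 2 gives S-side
cut edges (S→T): {(0,10), (2,10), (5,11), (6,11), (7,12), (8,10)} total cap 36

Min-cut arcs: {(0,10), (2,10), (5,11), (6,11), (7,12), (8,10)} (total capacity 36)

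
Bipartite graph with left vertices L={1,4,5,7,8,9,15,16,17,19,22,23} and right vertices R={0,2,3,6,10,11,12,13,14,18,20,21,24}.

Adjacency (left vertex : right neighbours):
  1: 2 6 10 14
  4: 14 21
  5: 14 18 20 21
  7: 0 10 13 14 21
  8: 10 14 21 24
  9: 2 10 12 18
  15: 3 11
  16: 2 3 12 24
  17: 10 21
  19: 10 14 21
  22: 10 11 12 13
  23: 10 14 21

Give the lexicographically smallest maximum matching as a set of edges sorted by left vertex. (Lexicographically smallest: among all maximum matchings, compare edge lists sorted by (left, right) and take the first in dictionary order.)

|M| = 11 (so the lex-smallest maximum matching has 11 edges)
process left vertices in ascending order; for each, take the smallest-labelled available neighbour that still permits 11 edges overall, or leave it unmatched if none does
lex-smallest matching: {1-2, 4-14, 5-18, 7-0, 8-24, 9-12, 15-11, 16-3, 17-10, 19-21, 22-13}

Lex-smallest maximum matching: {(1,2), (4,14), (5,18), (7,0), (8,24), (9,12), (15,11), (16,3), (17,10), (19,21), (22,13)}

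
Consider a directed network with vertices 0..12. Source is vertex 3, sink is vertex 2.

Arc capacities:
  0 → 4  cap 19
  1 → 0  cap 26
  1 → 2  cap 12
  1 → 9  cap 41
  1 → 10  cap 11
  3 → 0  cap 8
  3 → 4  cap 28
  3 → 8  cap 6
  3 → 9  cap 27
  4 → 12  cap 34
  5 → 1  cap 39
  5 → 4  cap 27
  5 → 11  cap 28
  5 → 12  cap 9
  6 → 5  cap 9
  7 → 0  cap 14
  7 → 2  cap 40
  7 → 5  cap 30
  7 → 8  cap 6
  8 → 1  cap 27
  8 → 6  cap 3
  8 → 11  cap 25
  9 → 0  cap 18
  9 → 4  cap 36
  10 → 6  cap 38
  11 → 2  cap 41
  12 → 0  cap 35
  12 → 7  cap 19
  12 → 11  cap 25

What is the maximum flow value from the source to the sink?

augment #1: 3→8→1→2 bottleneck 6, total now 6
augment #2: 3→4→12→7→2 bottleneck 19, total now 25
augment #3: 3→4→12→11→2 bottleneck 9, total now 34
augment #4: 3→0→4→12→11→2 bottleneck 6, total now 40

Maximum flow value: 40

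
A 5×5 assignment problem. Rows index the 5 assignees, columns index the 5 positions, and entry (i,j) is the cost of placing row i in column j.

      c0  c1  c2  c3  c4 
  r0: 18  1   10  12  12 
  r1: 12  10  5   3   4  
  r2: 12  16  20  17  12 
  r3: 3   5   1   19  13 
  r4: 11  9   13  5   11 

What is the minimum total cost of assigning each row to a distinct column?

optimal assignment: row0→col1 (cost 1), row1→col4 (cost 4), row2→col0 (cost 12), row3→col2 (cost 1), row4→col3 (cost 5)
total = 1 + 4 + 12 + 1 + 5 = 23

Minimum assignment cost: 23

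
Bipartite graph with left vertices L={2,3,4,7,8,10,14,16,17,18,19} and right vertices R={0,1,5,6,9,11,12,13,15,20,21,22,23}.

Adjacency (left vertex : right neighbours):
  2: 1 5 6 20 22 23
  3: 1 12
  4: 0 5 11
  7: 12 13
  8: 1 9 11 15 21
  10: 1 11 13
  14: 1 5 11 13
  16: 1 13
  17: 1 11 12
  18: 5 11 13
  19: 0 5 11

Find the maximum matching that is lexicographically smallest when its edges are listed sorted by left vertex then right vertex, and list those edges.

Lex-smallest maximum matching: {(2,6), (3,1), (4,0), (7,12), (8,9), (10,11), (14,5), (16,13)}

|M| = 8 (so the lex-smallest maximum matching has 8 edges)
process left vertices in ascending order; for each, take the smallest-labelled available neighbour that still permits 8 edges overall, or leave it unmatched if none does
lex-smallest matching: {2-6, 3-1, 4-0, 7-12, 8-9, 10-11, 14-5, 16-13}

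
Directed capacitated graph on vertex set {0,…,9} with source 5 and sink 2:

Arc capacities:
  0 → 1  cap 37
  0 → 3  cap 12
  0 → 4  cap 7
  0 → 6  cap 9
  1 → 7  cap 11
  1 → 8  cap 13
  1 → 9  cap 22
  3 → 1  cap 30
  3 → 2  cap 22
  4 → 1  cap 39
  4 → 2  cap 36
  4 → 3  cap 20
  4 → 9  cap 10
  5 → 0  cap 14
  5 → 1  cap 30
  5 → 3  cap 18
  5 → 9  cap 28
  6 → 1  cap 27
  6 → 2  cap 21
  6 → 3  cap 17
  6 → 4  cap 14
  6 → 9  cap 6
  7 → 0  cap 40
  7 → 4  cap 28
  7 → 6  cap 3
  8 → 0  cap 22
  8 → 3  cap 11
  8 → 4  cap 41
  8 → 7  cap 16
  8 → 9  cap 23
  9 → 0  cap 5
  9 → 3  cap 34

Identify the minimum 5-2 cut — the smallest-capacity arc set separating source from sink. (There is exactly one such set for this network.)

Min-cut arcs: {(0,4), (0,6), (1,7), (1,8), (3,2)} (total capacity 62)

augment #1: 5→3→2 push 18
augment #2: 5→0→3→2 push 4
augment #3: 5→0→4→2 push 7
augment #4: 5→0→6→2 push 3
augment #5: 5→1→7→4→2 push 11
augment #6: 5→1→8→4→2 push 13
augment #7: 5→9→0→6→2 push 5
augment #8: 5→9→3→0→6→2 push 1
max flow = 62; residual-reachable set from 5 gives S-side
cut edges (S→T): {(0,4), (0,6), (1,7), (1,8), (3,2)} total cap 62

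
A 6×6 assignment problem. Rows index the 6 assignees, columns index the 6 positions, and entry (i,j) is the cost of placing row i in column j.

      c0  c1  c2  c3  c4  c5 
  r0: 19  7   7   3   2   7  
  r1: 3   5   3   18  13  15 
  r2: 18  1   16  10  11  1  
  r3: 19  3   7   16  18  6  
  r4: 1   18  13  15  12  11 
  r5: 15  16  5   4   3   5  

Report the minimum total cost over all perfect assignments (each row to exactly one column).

one of 2 optimal assignments: row0→col3 (cost 3), row1→col2 (cost 3), row2→col5 (cost 1), row3→col1 (cost 3), row4→col0 (cost 1), row5→col4 (cost 3)
total = 3 + 3 + 1 + 3 + 1 + 3 = 14

Minimum assignment cost: 14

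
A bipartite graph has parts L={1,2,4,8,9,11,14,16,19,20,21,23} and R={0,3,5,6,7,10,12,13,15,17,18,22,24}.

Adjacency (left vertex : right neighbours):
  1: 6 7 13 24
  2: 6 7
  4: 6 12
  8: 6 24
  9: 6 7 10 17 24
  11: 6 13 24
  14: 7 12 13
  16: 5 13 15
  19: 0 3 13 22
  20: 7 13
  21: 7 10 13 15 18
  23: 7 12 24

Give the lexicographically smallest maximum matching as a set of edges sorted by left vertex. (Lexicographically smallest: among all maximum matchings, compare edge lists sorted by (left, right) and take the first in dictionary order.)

|M| = 9 (so the lex-smallest maximum matching has 9 edges)
process left vertices in ascending order; for each, take the smallest-labelled available neighbour that still permits 9 edges overall, or leave it unmatched if none does
lex-smallest matching: {1-6, 2-7, 4-12, 8-24, 9-10, 11-13, 16-5, 19-0, 21-15}

Lex-smallest maximum matching: {(1,6), (2,7), (4,12), (8,24), (9,10), (11,13), (16,5), (19,0), (21,15)}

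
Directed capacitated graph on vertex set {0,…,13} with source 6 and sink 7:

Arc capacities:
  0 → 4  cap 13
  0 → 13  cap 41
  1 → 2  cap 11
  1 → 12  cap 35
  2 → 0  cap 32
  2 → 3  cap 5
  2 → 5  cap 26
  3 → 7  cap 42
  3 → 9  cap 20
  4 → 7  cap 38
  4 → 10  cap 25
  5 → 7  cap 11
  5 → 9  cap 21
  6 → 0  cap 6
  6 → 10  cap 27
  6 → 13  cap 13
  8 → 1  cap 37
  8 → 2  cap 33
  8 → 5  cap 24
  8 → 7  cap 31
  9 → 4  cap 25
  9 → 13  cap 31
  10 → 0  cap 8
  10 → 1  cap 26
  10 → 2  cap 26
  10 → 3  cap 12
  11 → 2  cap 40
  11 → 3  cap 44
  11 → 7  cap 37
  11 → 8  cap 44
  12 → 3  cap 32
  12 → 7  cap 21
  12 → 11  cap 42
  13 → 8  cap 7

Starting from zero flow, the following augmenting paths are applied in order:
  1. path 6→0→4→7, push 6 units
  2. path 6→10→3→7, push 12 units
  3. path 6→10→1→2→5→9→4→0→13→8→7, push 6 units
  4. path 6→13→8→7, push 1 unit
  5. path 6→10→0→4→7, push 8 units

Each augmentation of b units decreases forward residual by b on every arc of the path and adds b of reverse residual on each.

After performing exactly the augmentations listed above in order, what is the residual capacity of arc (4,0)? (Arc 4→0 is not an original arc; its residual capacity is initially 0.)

after path 1 (6→0→4→7, push 6): res(4,0)=6
after path 2 (6→10→3→7, push 12): res(4,0)=6
after path 3 (6→10→1→2→5→9→4→0→13→8→7, push 6): res(4,0)=0
after path 4 (6→13→8→7, push 1): res(4,0)=0
after path 5 (6→10→0→4→7, push 8): res(4,0)=8

Residual capacity of (4,0): 8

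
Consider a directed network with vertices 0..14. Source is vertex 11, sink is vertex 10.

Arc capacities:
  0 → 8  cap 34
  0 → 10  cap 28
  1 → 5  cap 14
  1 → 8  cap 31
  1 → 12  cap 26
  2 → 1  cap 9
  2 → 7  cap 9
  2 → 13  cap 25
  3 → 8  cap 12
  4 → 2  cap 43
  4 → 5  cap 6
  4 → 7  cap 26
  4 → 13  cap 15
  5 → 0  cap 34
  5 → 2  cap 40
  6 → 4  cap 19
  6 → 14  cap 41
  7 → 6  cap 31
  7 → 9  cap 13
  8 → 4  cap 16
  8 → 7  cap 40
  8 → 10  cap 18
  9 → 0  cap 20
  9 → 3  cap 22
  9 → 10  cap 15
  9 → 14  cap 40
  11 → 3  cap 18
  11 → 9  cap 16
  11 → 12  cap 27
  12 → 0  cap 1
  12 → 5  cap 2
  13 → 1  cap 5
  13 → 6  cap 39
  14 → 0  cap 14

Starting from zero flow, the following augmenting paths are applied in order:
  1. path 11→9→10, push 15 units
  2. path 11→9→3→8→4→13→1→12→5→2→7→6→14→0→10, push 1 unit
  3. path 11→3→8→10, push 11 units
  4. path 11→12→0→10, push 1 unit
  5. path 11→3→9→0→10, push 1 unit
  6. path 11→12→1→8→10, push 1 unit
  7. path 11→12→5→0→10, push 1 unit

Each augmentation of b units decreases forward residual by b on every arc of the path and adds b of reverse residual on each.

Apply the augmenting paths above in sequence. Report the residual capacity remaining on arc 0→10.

Residual capacity of (0,10): 24

after path 1 (11→9→10, push 15): res(0,10)=28
after path 2 (11→9→3→8→4→13→1→12→5→2→7→6→14→0→10, push 1): res(0,10)=27
after path 3 (11→3→8→10, push 11): res(0,10)=27
after path 4 (11→12→0→10, push 1): res(0,10)=26
after path 5 (11→3→9→0→10, push 1): res(0,10)=25
after path 6 (11→12→1→8→10, push 1): res(0,10)=25
after path 7 (11→12→5→0→10, push 1): res(0,10)=24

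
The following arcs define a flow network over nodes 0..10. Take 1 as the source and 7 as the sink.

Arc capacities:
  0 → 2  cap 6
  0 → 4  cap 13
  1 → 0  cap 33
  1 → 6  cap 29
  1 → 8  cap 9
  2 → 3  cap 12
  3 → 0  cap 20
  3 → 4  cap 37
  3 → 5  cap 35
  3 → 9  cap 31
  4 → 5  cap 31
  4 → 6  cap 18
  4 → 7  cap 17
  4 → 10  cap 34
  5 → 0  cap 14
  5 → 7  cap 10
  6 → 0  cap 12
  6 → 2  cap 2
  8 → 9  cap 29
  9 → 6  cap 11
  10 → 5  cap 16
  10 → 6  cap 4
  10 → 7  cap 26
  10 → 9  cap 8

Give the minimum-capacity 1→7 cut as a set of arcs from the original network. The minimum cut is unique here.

Min-cut arcs: {(0,2), (0,4), (6,2)} (total capacity 21)

augment #1: 1→0→4→7 push 13
augment #2: 1→0→2→3→4→7 push 4
augment #3: 1→0→2→3→5→7 push 2
augment #4: 1→6→2→3→5→7 push 2
max flow = 21; residual-reachable set from 1 gives S-side
cut edges (S→T): {(0,2), (0,4), (6,2)} total cap 21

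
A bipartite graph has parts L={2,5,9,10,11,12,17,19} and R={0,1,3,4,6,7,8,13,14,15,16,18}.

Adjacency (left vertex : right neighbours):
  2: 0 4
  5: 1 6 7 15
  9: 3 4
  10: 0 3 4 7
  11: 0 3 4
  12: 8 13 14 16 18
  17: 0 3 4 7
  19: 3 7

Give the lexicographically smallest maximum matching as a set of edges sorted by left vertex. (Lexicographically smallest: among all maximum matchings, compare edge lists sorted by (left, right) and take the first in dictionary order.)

|M| = 6 (so the lex-smallest maximum matching has 6 edges)
process left vertices in ascending order; for each, take the smallest-labelled available neighbour that still permits 6 edges overall, or leave it unmatched if none does
lex-smallest matching: {2-0, 5-1, 9-3, 10-4, 12-8, 17-7}

Lex-smallest maximum matching: {(2,0), (5,1), (9,3), (10,4), (12,8), (17,7)}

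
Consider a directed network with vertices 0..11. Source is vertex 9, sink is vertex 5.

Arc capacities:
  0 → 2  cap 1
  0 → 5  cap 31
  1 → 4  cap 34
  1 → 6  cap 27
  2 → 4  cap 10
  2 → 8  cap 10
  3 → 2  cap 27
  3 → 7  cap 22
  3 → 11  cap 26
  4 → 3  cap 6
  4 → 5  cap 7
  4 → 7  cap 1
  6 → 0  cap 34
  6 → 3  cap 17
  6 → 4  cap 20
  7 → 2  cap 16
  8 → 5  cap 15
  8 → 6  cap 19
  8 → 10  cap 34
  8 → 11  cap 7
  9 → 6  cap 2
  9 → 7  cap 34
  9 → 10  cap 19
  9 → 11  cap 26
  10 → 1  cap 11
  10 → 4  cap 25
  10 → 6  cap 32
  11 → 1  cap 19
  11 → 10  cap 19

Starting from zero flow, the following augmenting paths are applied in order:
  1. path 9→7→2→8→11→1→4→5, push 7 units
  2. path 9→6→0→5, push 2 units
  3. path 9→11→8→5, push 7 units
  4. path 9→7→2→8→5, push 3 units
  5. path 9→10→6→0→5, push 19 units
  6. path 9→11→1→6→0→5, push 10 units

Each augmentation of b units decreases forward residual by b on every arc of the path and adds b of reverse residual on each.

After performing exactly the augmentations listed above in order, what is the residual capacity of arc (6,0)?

after path 1 (9→7→2→8→11→1→4→5, push 7): res(6,0)=34
after path 2 (9→6→0→5, push 2): res(6,0)=32
after path 3 (9→11→8→5, push 7): res(6,0)=32
after path 4 (9→7→2→8→5, push 3): res(6,0)=32
after path 5 (9→10→6→0→5, push 19): res(6,0)=13
after path 6 (9→11→1→6→0→5, push 10): res(6,0)=3

Residual capacity of (6,0): 3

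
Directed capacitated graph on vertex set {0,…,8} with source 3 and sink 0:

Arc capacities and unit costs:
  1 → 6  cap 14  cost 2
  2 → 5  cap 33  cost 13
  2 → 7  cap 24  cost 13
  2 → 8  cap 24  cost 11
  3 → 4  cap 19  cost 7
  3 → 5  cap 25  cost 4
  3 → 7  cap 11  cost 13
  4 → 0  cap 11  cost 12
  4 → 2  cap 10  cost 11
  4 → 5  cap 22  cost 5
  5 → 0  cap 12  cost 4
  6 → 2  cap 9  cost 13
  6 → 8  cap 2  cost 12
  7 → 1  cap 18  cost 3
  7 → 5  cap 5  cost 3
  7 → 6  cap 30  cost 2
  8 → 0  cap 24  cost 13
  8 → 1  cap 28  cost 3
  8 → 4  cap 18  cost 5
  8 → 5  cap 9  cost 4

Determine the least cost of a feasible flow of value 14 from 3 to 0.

Minimum cost for 14 units: 134

shortest-cost path #1: 3→5→0 push 12 @ unit cost 8 (adds 96)
shortest-cost path #2: 3→4→0 push 2 @ unit cost 19 (adds 38)
total cost = 134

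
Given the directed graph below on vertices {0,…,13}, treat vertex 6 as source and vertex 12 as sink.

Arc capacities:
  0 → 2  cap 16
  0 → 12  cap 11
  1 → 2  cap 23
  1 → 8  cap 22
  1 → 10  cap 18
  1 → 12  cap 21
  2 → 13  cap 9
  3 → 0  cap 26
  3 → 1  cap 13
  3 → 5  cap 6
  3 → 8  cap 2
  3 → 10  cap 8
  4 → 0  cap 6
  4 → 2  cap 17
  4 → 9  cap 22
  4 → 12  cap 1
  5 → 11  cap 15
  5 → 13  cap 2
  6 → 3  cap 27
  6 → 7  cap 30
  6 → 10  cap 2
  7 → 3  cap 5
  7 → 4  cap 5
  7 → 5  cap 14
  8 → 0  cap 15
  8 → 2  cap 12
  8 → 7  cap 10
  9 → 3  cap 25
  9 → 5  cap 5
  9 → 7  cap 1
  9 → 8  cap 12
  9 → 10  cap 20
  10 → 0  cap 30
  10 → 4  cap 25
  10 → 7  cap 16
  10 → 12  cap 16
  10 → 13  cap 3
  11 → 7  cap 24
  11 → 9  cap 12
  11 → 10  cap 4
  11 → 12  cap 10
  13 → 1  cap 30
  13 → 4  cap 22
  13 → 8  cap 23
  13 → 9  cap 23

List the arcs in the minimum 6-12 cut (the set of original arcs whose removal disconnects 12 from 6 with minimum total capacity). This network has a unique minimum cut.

Min-cut arcs: {(6,3), (6,10), (7,3), (7,4), (7,5)} (total capacity 53)

augment #1: 6→10→12 push 2
augment #2: 6→3→0→12 push 11
augment #3: 6→3→1→12 push 13
augment #4: 6→3→10→12 push 3
augment #5: 6→7→4→12 push 1
augment #6: 6→7→3→10→12 push 5
augment #7: 6→7→5→11→12 push 10
augment #8: 6→7→4→9→10→12 push 4
augment #9: 6→7→5→11→10→12 push 2
augment #10: 6→7→5→13→1→12 push 2
max flow = 53; residual-reachable set from 6 gives S-side
cut edges (S→T): {(6,3), (6,10), (7,3), (7,4), (7,5)} total cap 53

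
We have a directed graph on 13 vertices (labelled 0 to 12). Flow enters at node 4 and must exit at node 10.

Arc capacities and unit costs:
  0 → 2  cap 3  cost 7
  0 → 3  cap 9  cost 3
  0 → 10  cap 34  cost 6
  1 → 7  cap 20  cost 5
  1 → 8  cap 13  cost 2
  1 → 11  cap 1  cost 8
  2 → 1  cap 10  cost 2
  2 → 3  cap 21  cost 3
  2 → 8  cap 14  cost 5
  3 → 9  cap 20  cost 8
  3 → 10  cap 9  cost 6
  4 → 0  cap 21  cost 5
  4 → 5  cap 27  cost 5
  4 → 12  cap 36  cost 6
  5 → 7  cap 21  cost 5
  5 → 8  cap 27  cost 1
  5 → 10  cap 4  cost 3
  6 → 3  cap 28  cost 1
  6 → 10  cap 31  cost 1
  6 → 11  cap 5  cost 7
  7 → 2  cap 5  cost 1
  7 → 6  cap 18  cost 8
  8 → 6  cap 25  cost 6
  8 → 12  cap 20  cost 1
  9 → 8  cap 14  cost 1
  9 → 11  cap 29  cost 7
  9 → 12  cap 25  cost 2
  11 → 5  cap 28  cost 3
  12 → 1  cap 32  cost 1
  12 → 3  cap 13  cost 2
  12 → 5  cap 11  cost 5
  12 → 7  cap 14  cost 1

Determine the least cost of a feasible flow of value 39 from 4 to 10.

shortest-cost path #1: 4→5→10 push 4 @ unit cost 8 (adds 32)
shortest-cost path #2: 4→0→10 push 21 @ unit cost 11 (adds 231)
shortest-cost path #3: 4→5→8→6→10 push 14 @ unit cost 13 (adds 182)
total cost = 445

Minimum cost for 39 units: 445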